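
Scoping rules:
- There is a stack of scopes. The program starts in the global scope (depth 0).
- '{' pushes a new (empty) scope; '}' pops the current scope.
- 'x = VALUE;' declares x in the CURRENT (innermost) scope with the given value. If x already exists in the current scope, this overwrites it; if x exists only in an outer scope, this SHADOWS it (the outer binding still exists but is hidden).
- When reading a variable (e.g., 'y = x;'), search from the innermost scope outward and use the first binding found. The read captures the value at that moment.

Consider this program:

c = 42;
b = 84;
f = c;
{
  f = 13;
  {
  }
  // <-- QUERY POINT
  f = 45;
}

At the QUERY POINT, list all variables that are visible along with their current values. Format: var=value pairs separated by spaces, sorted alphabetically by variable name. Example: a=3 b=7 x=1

Step 1: declare c=42 at depth 0
Step 2: declare b=84 at depth 0
Step 3: declare f=(read c)=42 at depth 0
Step 4: enter scope (depth=1)
Step 5: declare f=13 at depth 1
Step 6: enter scope (depth=2)
Step 7: exit scope (depth=1)
Visible at query point: b=84 c=42 f=13

Answer: b=84 c=42 f=13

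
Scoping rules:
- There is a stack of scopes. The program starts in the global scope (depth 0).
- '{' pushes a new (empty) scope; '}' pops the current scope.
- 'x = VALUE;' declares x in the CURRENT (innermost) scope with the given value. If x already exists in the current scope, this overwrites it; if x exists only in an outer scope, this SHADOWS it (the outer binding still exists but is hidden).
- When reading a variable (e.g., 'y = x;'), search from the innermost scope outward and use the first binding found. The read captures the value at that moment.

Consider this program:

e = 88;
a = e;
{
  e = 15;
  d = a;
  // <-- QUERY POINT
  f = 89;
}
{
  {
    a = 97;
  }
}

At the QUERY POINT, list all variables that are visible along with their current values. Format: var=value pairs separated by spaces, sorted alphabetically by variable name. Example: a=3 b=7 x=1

Answer: a=88 d=88 e=15

Derivation:
Step 1: declare e=88 at depth 0
Step 2: declare a=(read e)=88 at depth 0
Step 3: enter scope (depth=1)
Step 4: declare e=15 at depth 1
Step 5: declare d=(read a)=88 at depth 1
Visible at query point: a=88 d=88 e=15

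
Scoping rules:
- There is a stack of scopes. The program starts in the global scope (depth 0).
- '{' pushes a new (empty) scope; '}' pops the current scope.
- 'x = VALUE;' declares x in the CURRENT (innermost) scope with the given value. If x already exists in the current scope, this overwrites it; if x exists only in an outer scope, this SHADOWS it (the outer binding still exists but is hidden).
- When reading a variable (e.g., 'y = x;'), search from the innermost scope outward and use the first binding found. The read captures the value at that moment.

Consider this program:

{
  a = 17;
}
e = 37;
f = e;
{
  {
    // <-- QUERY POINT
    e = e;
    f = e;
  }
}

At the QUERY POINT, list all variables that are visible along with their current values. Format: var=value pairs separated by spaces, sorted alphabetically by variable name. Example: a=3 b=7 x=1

Step 1: enter scope (depth=1)
Step 2: declare a=17 at depth 1
Step 3: exit scope (depth=0)
Step 4: declare e=37 at depth 0
Step 5: declare f=(read e)=37 at depth 0
Step 6: enter scope (depth=1)
Step 7: enter scope (depth=2)
Visible at query point: e=37 f=37

Answer: e=37 f=37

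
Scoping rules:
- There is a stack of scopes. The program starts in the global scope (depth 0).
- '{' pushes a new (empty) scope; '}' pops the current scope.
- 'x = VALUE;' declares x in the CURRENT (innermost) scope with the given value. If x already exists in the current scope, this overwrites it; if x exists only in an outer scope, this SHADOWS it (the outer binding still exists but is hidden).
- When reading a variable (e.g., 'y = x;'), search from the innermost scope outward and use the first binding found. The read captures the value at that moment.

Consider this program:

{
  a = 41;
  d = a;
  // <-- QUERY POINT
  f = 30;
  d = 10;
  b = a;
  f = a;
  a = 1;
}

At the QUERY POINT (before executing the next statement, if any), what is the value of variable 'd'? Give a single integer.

Answer: 41

Derivation:
Step 1: enter scope (depth=1)
Step 2: declare a=41 at depth 1
Step 3: declare d=(read a)=41 at depth 1
Visible at query point: a=41 d=41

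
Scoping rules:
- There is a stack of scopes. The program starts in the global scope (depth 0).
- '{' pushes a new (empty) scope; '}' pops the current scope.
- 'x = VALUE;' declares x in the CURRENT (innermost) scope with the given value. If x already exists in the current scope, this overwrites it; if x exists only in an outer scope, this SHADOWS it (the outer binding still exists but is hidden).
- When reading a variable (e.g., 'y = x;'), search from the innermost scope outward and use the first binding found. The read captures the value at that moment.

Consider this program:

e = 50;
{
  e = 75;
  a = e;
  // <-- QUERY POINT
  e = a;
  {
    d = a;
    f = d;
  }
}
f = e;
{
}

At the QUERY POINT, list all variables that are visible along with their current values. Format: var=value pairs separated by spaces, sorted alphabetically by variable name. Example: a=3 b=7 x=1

Answer: a=75 e=75

Derivation:
Step 1: declare e=50 at depth 0
Step 2: enter scope (depth=1)
Step 3: declare e=75 at depth 1
Step 4: declare a=(read e)=75 at depth 1
Visible at query point: a=75 e=75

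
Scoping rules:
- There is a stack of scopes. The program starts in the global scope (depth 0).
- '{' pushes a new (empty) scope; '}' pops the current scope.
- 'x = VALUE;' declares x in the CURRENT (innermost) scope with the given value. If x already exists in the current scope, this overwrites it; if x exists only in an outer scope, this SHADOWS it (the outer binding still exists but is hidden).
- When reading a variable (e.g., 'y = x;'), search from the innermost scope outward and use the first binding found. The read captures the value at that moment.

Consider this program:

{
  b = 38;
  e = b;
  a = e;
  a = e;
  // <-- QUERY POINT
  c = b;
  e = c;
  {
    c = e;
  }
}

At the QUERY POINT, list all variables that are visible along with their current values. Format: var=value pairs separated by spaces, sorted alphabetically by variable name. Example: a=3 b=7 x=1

Answer: a=38 b=38 e=38

Derivation:
Step 1: enter scope (depth=1)
Step 2: declare b=38 at depth 1
Step 3: declare e=(read b)=38 at depth 1
Step 4: declare a=(read e)=38 at depth 1
Step 5: declare a=(read e)=38 at depth 1
Visible at query point: a=38 b=38 e=38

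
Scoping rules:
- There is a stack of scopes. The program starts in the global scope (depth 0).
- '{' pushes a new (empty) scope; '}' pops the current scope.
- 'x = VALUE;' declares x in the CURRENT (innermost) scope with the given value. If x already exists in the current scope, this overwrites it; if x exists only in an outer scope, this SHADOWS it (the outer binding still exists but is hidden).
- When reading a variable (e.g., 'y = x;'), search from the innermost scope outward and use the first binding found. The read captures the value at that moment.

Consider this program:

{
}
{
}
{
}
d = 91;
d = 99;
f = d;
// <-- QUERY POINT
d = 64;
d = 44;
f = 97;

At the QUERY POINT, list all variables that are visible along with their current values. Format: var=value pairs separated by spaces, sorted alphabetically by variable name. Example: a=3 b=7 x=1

Answer: d=99 f=99

Derivation:
Step 1: enter scope (depth=1)
Step 2: exit scope (depth=0)
Step 3: enter scope (depth=1)
Step 4: exit scope (depth=0)
Step 5: enter scope (depth=1)
Step 6: exit scope (depth=0)
Step 7: declare d=91 at depth 0
Step 8: declare d=99 at depth 0
Step 9: declare f=(read d)=99 at depth 0
Visible at query point: d=99 f=99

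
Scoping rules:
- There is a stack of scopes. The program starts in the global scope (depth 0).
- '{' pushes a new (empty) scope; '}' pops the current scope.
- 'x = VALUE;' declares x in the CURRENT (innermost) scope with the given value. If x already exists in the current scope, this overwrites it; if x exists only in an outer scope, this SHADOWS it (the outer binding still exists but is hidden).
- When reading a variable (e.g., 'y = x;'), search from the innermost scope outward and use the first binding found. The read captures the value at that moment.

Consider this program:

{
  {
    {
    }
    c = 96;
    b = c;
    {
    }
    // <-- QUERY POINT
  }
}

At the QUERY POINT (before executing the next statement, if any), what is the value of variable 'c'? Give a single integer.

Step 1: enter scope (depth=1)
Step 2: enter scope (depth=2)
Step 3: enter scope (depth=3)
Step 4: exit scope (depth=2)
Step 5: declare c=96 at depth 2
Step 6: declare b=(read c)=96 at depth 2
Step 7: enter scope (depth=3)
Step 8: exit scope (depth=2)
Visible at query point: b=96 c=96

Answer: 96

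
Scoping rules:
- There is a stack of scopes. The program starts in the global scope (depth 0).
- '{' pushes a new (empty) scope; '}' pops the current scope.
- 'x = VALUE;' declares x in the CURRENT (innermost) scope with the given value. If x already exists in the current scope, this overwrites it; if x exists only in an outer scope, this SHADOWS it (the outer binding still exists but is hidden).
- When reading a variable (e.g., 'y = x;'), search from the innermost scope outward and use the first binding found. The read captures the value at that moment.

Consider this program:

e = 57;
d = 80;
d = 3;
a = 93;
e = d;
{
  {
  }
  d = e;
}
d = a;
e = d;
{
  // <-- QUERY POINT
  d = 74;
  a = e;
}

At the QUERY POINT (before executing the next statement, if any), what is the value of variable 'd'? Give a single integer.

Step 1: declare e=57 at depth 0
Step 2: declare d=80 at depth 0
Step 3: declare d=3 at depth 0
Step 4: declare a=93 at depth 0
Step 5: declare e=(read d)=3 at depth 0
Step 6: enter scope (depth=1)
Step 7: enter scope (depth=2)
Step 8: exit scope (depth=1)
Step 9: declare d=(read e)=3 at depth 1
Step 10: exit scope (depth=0)
Step 11: declare d=(read a)=93 at depth 0
Step 12: declare e=(read d)=93 at depth 0
Step 13: enter scope (depth=1)
Visible at query point: a=93 d=93 e=93

Answer: 93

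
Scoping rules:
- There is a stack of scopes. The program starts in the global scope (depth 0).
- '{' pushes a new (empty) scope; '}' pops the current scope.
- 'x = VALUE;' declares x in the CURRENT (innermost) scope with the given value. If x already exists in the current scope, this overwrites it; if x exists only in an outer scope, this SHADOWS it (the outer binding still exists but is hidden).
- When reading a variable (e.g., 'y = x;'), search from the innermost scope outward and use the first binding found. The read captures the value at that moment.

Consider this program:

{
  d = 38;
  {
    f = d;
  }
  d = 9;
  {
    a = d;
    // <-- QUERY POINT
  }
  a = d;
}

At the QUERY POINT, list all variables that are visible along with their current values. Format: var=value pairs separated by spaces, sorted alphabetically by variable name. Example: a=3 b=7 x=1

Answer: a=9 d=9

Derivation:
Step 1: enter scope (depth=1)
Step 2: declare d=38 at depth 1
Step 3: enter scope (depth=2)
Step 4: declare f=(read d)=38 at depth 2
Step 5: exit scope (depth=1)
Step 6: declare d=9 at depth 1
Step 7: enter scope (depth=2)
Step 8: declare a=(read d)=9 at depth 2
Visible at query point: a=9 d=9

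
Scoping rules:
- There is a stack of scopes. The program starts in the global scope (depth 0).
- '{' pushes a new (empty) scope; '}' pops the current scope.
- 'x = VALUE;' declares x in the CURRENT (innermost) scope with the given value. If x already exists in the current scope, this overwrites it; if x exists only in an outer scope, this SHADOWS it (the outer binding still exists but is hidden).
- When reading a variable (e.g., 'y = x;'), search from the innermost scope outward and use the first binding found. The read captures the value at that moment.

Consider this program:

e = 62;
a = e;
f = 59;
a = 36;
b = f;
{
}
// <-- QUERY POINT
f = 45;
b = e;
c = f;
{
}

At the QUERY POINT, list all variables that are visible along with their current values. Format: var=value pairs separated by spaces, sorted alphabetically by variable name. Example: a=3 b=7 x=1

Step 1: declare e=62 at depth 0
Step 2: declare a=(read e)=62 at depth 0
Step 3: declare f=59 at depth 0
Step 4: declare a=36 at depth 0
Step 5: declare b=(read f)=59 at depth 0
Step 6: enter scope (depth=1)
Step 7: exit scope (depth=0)
Visible at query point: a=36 b=59 e=62 f=59

Answer: a=36 b=59 e=62 f=59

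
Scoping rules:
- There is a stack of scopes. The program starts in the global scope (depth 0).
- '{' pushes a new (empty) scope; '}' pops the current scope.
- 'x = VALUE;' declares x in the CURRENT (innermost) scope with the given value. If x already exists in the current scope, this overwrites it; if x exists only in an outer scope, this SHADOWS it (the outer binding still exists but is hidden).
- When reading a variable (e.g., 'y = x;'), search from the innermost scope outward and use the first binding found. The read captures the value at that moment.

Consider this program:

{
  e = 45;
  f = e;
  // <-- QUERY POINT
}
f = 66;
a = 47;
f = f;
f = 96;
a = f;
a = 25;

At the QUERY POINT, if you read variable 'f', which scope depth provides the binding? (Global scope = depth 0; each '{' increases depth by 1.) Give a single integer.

Answer: 1

Derivation:
Step 1: enter scope (depth=1)
Step 2: declare e=45 at depth 1
Step 3: declare f=(read e)=45 at depth 1
Visible at query point: e=45 f=45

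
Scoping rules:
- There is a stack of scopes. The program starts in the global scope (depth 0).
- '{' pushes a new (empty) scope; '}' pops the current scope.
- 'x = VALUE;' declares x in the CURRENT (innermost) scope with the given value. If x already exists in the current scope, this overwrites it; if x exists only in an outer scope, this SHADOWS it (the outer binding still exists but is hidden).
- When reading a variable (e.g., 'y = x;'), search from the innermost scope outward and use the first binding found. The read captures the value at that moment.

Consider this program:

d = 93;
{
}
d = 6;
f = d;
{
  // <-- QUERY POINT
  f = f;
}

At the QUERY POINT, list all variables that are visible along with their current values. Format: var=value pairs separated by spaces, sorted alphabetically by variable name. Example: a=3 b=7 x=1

Answer: d=6 f=6

Derivation:
Step 1: declare d=93 at depth 0
Step 2: enter scope (depth=1)
Step 3: exit scope (depth=0)
Step 4: declare d=6 at depth 0
Step 5: declare f=(read d)=6 at depth 0
Step 6: enter scope (depth=1)
Visible at query point: d=6 f=6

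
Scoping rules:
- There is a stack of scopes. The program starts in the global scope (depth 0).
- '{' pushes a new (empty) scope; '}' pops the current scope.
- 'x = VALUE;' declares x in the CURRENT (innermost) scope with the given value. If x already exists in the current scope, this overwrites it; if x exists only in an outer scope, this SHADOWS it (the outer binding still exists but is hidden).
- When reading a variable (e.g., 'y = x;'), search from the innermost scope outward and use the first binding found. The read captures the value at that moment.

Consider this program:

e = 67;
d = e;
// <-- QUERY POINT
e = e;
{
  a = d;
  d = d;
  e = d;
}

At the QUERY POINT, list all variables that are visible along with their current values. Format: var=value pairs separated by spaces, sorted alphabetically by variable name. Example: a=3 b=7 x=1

Step 1: declare e=67 at depth 0
Step 2: declare d=(read e)=67 at depth 0
Visible at query point: d=67 e=67

Answer: d=67 e=67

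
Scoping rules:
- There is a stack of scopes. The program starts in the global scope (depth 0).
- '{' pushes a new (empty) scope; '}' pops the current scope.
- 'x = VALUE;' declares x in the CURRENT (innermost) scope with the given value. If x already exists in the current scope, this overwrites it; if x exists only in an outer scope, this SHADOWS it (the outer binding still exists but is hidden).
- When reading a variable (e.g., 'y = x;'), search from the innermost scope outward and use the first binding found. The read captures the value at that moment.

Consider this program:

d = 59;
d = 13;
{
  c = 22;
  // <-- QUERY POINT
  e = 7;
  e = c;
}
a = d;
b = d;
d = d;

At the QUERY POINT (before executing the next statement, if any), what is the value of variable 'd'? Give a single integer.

Step 1: declare d=59 at depth 0
Step 2: declare d=13 at depth 0
Step 3: enter scope (depth=1)
Step 4: declare c=22 at depth 1
Visible at query point: c=22 d=13

Answer: 13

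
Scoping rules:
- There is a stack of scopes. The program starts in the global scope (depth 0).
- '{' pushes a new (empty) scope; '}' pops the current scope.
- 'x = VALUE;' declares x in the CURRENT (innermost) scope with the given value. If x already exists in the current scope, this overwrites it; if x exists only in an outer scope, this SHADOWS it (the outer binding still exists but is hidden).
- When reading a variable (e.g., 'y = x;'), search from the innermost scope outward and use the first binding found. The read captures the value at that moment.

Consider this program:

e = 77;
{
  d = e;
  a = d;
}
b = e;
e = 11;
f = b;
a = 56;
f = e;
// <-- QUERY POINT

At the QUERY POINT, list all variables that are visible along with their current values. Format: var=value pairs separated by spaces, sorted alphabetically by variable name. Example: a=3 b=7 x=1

Answer: a=56 b=77 e=11 f=11

Derivation:
Step 1: declare e=77 at depth 0
Step 2: enter scope (depth=1)
Step 3: declare d=(read e)=77 at depth 1
Step 4: declare a=(read d)=77 at depth 1
Step 5: exit scope (depth=0)
Step 6: declare b=(read e)=77 at depth 0
Step 7: declare e=11 at depth 0
Step 8: declare f=(read b)=77 at depth 0
Step 9: declare a=56 at depth 0
Step 10: declare f=(read e)=11 at depth 0
Visible at query point: a=56 b=77 e=11 f=11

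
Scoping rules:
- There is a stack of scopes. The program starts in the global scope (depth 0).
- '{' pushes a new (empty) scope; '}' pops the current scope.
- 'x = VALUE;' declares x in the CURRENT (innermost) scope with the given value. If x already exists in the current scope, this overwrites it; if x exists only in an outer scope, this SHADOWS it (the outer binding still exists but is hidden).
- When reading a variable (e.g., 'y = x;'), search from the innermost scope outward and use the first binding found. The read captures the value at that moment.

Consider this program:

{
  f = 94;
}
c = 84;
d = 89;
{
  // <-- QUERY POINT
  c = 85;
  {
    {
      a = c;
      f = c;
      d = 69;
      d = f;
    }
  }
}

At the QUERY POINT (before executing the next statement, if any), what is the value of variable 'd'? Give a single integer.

Step 1: enter scope (depth=1)
Step 2: declare f=94 at depth 1
Step 3: exit scope (depth=0)
Step 4: declare c=84 at depth 0
Step 5: declare d=89 at depth 0
Step 6: enter scope (depth=1)
Visible at query point: c=84 d=89

Answer: 89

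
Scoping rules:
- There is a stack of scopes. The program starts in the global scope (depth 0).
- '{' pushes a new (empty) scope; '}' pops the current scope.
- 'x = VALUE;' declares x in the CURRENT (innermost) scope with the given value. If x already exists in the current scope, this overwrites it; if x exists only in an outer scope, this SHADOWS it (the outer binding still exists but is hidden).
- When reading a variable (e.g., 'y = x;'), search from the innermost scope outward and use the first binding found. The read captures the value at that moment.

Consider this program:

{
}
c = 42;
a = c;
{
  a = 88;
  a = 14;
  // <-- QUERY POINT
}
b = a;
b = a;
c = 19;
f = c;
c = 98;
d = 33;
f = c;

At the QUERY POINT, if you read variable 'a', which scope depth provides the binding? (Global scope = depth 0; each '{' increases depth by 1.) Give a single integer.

Step 1: enter scope (depth=1)
Step 2: exit scope (depth=0)
Step 3: declare c=42 at depth 0
Step 4: declare a=(read c)=42 at depth 0
Step 5: enter scope (depth=1)
Step 6: declare a=88 at depth 1
Step 7: declare a=14 at depth 1
Visible at query point: a=14 c=42

Answer: 1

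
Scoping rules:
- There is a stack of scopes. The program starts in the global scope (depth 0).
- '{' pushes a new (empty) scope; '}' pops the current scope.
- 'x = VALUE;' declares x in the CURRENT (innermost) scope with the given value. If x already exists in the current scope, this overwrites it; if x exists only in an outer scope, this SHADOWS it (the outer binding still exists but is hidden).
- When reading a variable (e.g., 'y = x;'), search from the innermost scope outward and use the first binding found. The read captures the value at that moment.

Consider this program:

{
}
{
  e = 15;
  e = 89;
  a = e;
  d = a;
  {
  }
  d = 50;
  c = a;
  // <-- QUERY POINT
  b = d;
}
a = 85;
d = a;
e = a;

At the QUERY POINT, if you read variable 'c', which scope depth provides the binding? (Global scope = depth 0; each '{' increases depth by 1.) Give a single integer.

Answer: 1

Derivation:
Step 1: enter scope (depth=1)
Step 2: exit scope (depth=0)
Step 3: enter scope (depth=1)
Step 4: declare e=15 at depth 1
Step 5: declare e=89 at depth 1
Step 6: declare a=(read e)=89 at depth 1
Step 7: declare d=(read a)=89 at depth 1
Step 8: enter scope (depth=2)
Step 9: exit scope (depth=1)
Step 10: declare d=50 at depth 1
Step 11: declare c=(read a)=89 at depth 1
Visible at query point: a=89 c=89 d=50 e=89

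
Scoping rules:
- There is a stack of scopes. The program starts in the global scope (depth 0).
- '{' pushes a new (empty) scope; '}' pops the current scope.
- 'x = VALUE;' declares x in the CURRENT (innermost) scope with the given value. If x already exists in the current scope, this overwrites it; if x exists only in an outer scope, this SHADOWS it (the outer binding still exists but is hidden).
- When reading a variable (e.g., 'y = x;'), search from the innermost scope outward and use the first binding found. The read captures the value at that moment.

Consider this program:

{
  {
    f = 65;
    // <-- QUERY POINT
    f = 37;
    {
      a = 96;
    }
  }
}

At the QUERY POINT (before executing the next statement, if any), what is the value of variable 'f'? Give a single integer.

Step 1: enter scope (depth=1)
Step 2: enter scope (depth=2)
Step 3: declare f=65 at depth 2
Visible at query point: f=65

Answer: 65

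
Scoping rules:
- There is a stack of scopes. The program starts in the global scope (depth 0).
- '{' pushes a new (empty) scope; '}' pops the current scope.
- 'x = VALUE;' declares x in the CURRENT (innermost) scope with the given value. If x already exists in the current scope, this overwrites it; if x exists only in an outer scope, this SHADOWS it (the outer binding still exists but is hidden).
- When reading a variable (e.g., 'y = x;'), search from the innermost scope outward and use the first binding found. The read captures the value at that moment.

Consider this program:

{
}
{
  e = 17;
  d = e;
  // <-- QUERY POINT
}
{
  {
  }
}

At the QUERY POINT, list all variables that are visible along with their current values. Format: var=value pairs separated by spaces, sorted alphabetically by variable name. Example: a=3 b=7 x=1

Step 1: enter scope (depth=1)
Step 2: exit scope (depth=0)
Step 3: enter scope (depth=1)
Step 4: declare e=17 at depth 1
Step 5: declare d=(read e)=17 at depth 1
Visible at query point: d=17 e=17

Answer: d=17 e=17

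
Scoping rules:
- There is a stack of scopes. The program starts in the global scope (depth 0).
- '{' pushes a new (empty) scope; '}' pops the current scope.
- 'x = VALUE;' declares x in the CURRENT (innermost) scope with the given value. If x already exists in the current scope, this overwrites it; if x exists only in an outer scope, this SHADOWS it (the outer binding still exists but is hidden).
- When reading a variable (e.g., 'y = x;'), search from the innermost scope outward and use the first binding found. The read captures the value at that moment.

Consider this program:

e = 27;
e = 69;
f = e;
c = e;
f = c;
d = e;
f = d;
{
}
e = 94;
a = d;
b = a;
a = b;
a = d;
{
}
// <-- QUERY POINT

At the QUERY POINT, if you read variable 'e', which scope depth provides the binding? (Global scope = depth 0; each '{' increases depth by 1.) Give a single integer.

Step 1: declare e=27 at depth 0
Step 2: declare e=69 at depth 0
Step 3: declare f=(read e)=69 at depth 0
Step 4: declare c=(read e)=69 at depth 0
Step 5: declare f=(read c)=69 at depth 0
Step 6: declare d=(read e)=69 at depth 0
Step 7: declare f=(read d)=69 at depth 0
Step 8: enter scope (depth=1)
Step 9: exit scope (depth=0)
Step 10: declare e=94 at depth 0
Step 11: declare a=(read d)=69 at depth 0
Step 12: declare b=(read a)=69 at depth 0
Step 13: declare a=(read b)=69 at depth 0
Step 14: declare a=(read d)=69 at depth 0
Step 15: enter scope (depth=1)
Step 16: exit scope (depth=0)
Visible at query point: a=69 b=69 c=69 d=69 e=94 f=69

Answer: 0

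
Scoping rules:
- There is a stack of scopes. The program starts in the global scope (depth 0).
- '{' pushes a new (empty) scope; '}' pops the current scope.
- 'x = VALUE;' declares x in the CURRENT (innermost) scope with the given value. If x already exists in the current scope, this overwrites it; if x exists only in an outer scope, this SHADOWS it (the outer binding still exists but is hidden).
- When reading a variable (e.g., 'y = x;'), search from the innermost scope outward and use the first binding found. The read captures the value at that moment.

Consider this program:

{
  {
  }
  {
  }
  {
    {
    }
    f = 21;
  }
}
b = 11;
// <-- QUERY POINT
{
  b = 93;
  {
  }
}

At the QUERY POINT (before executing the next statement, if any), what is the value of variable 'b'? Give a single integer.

Answer: 11

Derivation:
Step 1: enter scope (depth=1)
Step 2: enter scope (depth=2)
Step 3: exit scope (depth=1)
Step 4: enter scope (depth=2)
Step 5: exit scope (depth=1)
Step 6: enter scope (depth=2)
Step 7: enter scope (depth=3)
Step 8: exit scope (depth=2)
Step 9: declare f=21 at depth 2
Step 10: exit scope (depth=1)
Step 11: exit scope (depth=0)
Step 12: declare b=11 at depth 0
Visible at query point: b=11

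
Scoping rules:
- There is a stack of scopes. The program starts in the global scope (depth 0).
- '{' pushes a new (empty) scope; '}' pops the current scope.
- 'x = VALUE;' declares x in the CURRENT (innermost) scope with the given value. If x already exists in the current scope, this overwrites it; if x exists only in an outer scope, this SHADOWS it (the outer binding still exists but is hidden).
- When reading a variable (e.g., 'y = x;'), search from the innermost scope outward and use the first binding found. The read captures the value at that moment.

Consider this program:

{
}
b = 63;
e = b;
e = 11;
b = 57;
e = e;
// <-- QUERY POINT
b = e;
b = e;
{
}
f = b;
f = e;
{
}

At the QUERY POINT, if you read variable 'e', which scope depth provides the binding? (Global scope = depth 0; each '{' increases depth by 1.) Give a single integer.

Answer: 0

Derivation:
Step 1: enter scope (depth=1)
Step 2: exit scope (depth=0)
Step 3: declare b=63 at depth 0
Step 4: declare e=(read b)=63 at depth 0
Step 5: declare e=11 at depth 0
Step 6: declare b=57 at depth 0
Step 7: declare e=(read e)=11 at depth 0
Visible at query point: b=57 e=11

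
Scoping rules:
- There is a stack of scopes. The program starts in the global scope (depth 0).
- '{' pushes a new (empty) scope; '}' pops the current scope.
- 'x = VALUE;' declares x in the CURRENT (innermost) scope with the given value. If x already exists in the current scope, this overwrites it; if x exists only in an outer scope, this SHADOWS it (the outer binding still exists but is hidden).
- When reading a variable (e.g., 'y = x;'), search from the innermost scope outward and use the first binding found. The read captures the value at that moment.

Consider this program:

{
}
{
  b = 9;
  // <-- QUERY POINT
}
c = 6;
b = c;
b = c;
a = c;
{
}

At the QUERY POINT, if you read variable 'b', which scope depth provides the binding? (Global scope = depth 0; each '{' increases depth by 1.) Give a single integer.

Answer: 1

Derivation:
Step 1: enter scope (depth=1)
Step 2: exit scope (depth=0)
Step 3: enter scope (depth=1)
Step 4: declare b=9 at depth 1
Visible at query point: b=9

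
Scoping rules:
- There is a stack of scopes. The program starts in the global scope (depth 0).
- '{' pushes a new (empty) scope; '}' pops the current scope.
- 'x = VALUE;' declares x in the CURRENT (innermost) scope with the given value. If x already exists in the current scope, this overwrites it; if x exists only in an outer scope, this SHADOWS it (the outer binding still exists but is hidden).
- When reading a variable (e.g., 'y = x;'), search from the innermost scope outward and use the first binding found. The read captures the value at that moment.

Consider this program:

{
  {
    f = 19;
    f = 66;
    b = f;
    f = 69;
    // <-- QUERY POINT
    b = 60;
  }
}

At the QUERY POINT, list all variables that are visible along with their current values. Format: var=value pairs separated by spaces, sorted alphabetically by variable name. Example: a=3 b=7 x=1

Step 1: enter scope (depth=1)
Step 2: enter scope (depth=2)
Step 3: declare f=19 at depth 2
Step 4: declare f=66 at depth 2
Step 5: declare b=(read f)=66 at depth 2
Step 6: declare f=69 at depth 2
Visible at query point: b=66 f=69

Answer: b=66 f=69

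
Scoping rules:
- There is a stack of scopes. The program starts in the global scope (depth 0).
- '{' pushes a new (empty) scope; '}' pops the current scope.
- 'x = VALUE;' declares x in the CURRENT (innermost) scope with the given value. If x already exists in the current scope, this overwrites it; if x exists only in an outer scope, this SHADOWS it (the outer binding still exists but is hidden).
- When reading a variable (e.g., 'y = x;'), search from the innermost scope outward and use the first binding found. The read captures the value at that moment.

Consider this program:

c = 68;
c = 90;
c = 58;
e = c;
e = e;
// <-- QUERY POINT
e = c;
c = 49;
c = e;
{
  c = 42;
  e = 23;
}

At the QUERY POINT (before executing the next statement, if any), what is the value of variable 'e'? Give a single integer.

Answer: 58

Derivation:
Step 1: declare c=68 at depth 0
Step 2: declare c=90 at depth 0
Step 3: declare c=58 at depth 0
Step 4: declare e=(read c)=58 at depth 0
Step 5: declare e=(read e)=58 at depth 0
Visible at query point: c=58 e=58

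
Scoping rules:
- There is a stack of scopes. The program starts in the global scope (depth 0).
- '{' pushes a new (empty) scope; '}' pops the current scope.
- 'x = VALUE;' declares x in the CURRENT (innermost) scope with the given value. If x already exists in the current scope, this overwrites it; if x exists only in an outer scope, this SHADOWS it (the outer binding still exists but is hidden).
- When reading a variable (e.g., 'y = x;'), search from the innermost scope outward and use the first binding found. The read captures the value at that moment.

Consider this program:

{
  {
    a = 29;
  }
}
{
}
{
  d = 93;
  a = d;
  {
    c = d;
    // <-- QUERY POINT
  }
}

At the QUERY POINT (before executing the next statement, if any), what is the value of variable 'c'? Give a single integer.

Answer: 93

Derivation:
Step 1: enter scope (depth=1)
Step 2: enter scope (depth=2)
Step 3: declare a=29 at depth 2
Step 4: exit scope (depth=1)
Step 5: exit scope (depth=0)
Step 6: enter scope (depth=1)
Step 7: exit scope (depth=0)
Step 8: enter scope (depth=1)
Step 9: declare d=93 at depth 1
Step 10: declare a=(read d)=93 at depth 1
Step 11: enter scope (depth=2)
Step 12: declare c=(read d)=93 at depth 2
Visible at query point: a=93 c=93 d=93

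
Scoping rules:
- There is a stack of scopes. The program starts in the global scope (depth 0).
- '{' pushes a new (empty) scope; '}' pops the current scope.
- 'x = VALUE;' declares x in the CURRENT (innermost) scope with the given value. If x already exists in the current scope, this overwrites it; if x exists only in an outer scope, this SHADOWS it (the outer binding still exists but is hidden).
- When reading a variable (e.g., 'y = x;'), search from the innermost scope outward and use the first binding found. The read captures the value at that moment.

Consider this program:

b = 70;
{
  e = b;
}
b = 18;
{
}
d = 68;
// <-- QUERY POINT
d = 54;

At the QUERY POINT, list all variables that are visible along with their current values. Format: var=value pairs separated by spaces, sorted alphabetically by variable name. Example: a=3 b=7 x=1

Step 1: declare b=70 at depth 0
Step 2: enter scope (depth=1)
Step 3: declare e=(read b)=70 at depth 1
Step 4: exit scope (depth=0)
Step 5: declare b=18 at depth 0
Step 6: enter scope (depth=1)
Step 7: exit scope (depth=0)
Step 8: declare d=68 at depth 0
Visible at query point: b=18 d=68

Answer: b=18 d=68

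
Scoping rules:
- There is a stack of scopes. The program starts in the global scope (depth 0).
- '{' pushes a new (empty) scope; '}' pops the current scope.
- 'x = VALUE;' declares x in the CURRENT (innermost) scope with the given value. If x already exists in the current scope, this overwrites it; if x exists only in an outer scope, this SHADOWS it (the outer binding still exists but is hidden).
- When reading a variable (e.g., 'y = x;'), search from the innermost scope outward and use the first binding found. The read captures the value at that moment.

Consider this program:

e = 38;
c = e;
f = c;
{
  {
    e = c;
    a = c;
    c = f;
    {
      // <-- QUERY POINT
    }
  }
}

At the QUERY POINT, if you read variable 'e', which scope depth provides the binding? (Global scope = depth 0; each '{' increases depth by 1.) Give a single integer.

Answer: 2

Derivation:
Step 1: declare e=38 at depth 0
Step 2: declare c=(read e)=38 at depth 0
Step 3: declare f=(read c)=38 at depth 0
Step 4: enter scope (depth=1)
Step 5: enter scope (depth=2)
Step 6: declare e=(read c)=38 at depth 2
Step 7: declare a=(read c)=38 at depth 2
Step 8: declare c=(read f)=38 at depth 2
Step 9: enter scope (depth=3)
Visible at query point: a=38 c=38 e=38 f=38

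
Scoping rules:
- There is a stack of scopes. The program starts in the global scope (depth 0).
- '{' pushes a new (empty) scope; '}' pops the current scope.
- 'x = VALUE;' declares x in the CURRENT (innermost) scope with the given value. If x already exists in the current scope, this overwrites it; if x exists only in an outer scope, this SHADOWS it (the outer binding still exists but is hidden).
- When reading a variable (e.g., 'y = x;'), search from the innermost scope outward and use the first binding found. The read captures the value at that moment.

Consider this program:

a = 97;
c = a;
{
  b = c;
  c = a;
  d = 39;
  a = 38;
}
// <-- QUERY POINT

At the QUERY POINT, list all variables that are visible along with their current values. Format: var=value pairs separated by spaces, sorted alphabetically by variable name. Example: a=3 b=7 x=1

Answer: a=97 c=97

Derivation:
Step 1: declare a=97 at depth 0
Step 2: declare c=(read a)=97 at depth 0
Step 3: enter scope (depth=1)
Step 4: declare b=(read c)=97 at depth 1
Step 5: declare c=(read a)=97 at depth 1
Step 6: declare d=39 at depth 1
Step 7: declare a=38 at depth 1
Step 8: exit scope (depth=0)
Visible at query point: a=97 c=97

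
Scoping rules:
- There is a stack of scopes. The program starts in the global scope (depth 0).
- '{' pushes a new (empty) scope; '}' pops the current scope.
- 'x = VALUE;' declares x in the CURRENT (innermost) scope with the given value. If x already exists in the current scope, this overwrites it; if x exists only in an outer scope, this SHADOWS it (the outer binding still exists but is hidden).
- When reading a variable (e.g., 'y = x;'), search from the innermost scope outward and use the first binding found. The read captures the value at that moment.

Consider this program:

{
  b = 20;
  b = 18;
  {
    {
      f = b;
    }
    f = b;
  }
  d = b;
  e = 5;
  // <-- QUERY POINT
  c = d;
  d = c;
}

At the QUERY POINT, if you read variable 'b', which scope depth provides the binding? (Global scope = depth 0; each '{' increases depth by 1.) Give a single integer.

Step 1: enter scope (depth=1)
Step 2: declare b=20 at depth 1
Step 3: declare b=18 at depth 1
Step 4: enter scope (depth=2)
Step 5: enter scope (depth=3)
Step 6: declare f=(read b)=18 at depth 3
Step 7: exit scope (depth=2)
Step 8: declare f=(read b)=18 at depth 2
Step 9: exit scope (depth=1)
Step 10: declare d=(read b)=18 at depth 1
Step 11: declare e=5 at depth 1
Visible at query point: b=18 d=18 e=5

Answer: 1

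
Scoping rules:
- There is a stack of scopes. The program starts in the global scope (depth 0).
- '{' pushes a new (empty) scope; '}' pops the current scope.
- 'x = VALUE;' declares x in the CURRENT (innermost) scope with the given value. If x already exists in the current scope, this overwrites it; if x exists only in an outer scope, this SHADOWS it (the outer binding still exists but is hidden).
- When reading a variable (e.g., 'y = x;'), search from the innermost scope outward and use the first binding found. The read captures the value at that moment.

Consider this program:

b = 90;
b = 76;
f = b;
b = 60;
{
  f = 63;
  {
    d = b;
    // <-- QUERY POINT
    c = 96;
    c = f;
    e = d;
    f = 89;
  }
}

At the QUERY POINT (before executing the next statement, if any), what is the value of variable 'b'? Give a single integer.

Step 1: declare b=90 at depth 0
Step 2: declare b=76 at depth 0
Step 3: declare f=(read b)=76 at depth 0
Step 4: declare b=60 at depth 0
Step 5: enter scope (depth=1)
Step 6: declare f=63 at depth 1
Step 7: enter scope (depth=2)
Step 8: declare d=(read b)=60 at depth 2
Visible at query point: b=60 d=60 f=63

Answer: 60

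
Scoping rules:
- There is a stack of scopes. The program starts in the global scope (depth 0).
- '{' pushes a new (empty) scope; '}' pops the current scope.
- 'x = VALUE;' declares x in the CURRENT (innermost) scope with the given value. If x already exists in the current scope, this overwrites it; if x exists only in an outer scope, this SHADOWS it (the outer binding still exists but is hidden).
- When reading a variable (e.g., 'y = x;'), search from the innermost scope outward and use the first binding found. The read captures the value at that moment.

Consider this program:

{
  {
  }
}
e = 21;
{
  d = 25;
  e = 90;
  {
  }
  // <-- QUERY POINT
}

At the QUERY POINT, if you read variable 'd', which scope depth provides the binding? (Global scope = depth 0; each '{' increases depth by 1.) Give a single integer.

Answer: 1

Derivation:
Step 1: enter scope (depth=1)
Step 2: enter scope (depth=2)
Step 3: exit scope (depth=1)
Step 4: exit scope (depth=0)
Step 5: declare e=21 at depth 0
Step 6: enter scope (depth=1)
Step 7: declare d=25 at depth 1
Step 8: declare e=90 at depth 1
Step 9: enter scope (depth=2)
Step 10: exit scope (depth=1)
Visible at query point: d=25 e=90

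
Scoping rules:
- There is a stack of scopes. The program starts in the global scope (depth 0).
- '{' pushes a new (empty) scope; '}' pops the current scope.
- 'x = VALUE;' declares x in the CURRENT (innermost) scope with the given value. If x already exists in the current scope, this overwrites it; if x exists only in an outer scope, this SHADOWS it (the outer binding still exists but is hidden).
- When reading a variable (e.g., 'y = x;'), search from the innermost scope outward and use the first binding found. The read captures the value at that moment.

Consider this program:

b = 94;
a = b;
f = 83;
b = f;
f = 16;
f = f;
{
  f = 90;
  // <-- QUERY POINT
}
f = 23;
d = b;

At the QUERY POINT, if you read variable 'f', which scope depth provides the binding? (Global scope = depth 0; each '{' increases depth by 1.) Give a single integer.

Step 1: declare b=94 at depth 0
Step 2: declare a=(read b)=94 at depth 0
Step 3: declare f=83 at depth 0
Step 4: declare b=(read f)=83 at depth 0
Step 5: declare f=16 at depth 0
Step 6: declare f=(read f)=16 at depth 0
Step 7: enter scope (depth=1)
Step 8: declare f=90 at depth 1
Visible at query point: a=94 b=83 f=90

Answer: 1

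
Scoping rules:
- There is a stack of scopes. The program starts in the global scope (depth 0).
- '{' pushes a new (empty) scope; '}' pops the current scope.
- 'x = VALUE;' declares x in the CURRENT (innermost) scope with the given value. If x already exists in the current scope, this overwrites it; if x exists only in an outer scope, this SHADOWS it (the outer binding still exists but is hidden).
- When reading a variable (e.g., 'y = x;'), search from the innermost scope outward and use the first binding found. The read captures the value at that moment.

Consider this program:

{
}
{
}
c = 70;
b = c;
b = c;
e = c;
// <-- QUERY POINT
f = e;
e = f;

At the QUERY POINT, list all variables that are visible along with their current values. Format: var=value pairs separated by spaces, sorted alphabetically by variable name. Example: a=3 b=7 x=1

Step 1: enter scope (depth=1)
Step 2: exit scope (depth=0)
Step 3: enter scope (depth=1)
Step 4: exit scope (depth=0)
Step 5: declare c=70 at depth 0
Step 6: declare b=(read c)=70 at depth 0
Step 7: declare b=(read c)=70 at depth 0
Step 8: declare e=(read c)=70 at depth 0
Visible at query point: b=70 c=70 e=70

Answer: b=70 c=70 e=70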